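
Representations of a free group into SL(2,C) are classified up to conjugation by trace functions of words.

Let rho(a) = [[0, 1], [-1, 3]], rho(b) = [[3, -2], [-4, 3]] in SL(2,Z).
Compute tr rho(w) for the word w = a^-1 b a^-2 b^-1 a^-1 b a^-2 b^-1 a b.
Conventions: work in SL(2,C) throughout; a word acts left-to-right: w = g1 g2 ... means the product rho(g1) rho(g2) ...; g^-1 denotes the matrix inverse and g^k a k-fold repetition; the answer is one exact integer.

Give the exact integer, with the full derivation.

rho(a^-1) = [[3, -1], [1, 0]]
... * rho(b) = [[3, -2], [-4, 3]]  ->  [[13, -9], [3, -2]]
... * rho(a^-1) = [[3, -1], [1, 0]]  ->  [[30, -13], [7, -3]]
... * rho(a^-1) = [[3, -1], [1, 0]]  ->  [[77, -30], [18, -7]]
... * rho(b^-1) = [[3, 2], [4, 3]]  ->  [[111, 64], [26, 15]]
... * rho(a^-1) = [[3, -1], [1, 0]]  ->  [[397, -111], [93, -26]]
... * rho(b) = [[3, -2], [-4, 3]]  ->  [[1635, -1127], [383, -264]]
... * rho(a^-1) = [[3, -1], [1, 0]]  ->  [[3778, -1635], [885, -383]]
... * rho(a^-1) = [[3, -1], [1, 0]]  ->  [[9699, -3778], [2272, -885]]
... * rho(b^-1) = [[3, 2], [4, 3]]  ->  [[13985, 8064], [3276, 1889]]
... * rho(a) = [[0, 1], [-1, 3]]  ->  [[-8064, 38177], [-1889, 8943]]
... * rho(b) = [[3, -2], [-4, 3]]  ->  [[-176900, 130659], [-41439, 30607]]
tr = -176900 + 30607 = -146293

-146293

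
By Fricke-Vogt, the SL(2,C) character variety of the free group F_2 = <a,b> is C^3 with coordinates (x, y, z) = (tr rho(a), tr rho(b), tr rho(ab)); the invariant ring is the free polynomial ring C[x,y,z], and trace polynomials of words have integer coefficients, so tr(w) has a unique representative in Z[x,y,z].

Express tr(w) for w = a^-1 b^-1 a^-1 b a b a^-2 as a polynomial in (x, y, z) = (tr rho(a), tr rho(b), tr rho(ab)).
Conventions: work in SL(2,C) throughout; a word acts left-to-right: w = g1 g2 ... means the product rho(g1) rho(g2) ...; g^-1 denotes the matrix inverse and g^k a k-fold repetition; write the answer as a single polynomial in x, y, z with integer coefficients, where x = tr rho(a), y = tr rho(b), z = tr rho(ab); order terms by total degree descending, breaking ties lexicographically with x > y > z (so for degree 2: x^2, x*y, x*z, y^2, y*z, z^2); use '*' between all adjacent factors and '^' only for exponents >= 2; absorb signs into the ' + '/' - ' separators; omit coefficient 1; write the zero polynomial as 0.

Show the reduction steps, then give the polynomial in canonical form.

x^3*y*z^2 - x^4*z - x^2*y^2*z - x^2*z^3 + x^3*y - x*y*z^2 + 4*x^2*z + y^2*z + z^3 - 2*x*y - 3*z

tr(b a^-1) = tr(b) tr(a) - tr(b a)  (eliminate a^-1) = x*y - z
tr(b a b) = tr(b) tr(a b) - tr(a)  (reduce the b square) = y*z - x
tr(a b a b) = tr(a b) tr(a b) - tr(1)  (split on a) = z^2 - 2
tr(a b a) = tr(a) tr(b a) - tr(b)  (reduce the a square) = x*z - y
tr(b a b a b) = tr(b) tr(a b a b) - tr(a b a)  (reduce the b square) = y*z^2 - x*z - y
tr(b a b a b a) = tr(b a b a) tr(b a) - tr(a b)  (split on b) = z^3 - 3*z
tr(a b a b a^-1 b) = tr(b a b a b) tr(a) - tr(b a b a b a)  (eliminate a^-1) = x*y*z^2 - x^2*z - z^3 - x*y + 3*z
tr(b^-1 a b a b a^-1) = tr(a b a b a^-1) tr(b) - tr(a b a b a^-1 b)  (eliminate b^-1) = -x*y*z^2 + x^2*z + y^2*z + z^3 - 3*z
tr(b a b a^-2 b^-1 a) = tr(b^-1 a b a b a^-1) tr(a) - tr(b^-1 a b a b)  (eliminate a^-1) = -x^2*y*z^2 + x^3*z + x*y^2*z + x*z^3 - 4*x*z + y
tr(a^-2 b^-1 a^-1 b a b) = tr(b a b a^-2 b^-1) tr(a) - tr(b a b a^-2 b^-1 a)  (eliminate a^-1) = x^2*y*z^2 - x^3*z - x*y^2*z - x*z^3 + x^2*y + 3*x*z - y
tr(b^-1 a^-1 b a b a) = tr(a^-1 b a b a) tr(b) - tr(a^-1 b a b a b)  (eliminate b^-1) = -x*y*z^2 + x^2*z + y^2*z + z^3 - 3*z
tr(a^-1 b^-1 a^-1 b a b) = tr(b^-1 a^-1 b a b) tr(a) - tr(b^-1 a^-1 b a b a)  (eliminate a^-1) = x*y*z^2 - x^2*z - y^2*z - z^3 + x*y + 3*z
tr(a^-1 b^-1 a^-1 b a b a^-2) = tr(a^-2 b^-1 a^-1 b a b) tr(a) - tr(a^-2 b^-1 a^-1 b a b a)  (eliminate a^-1) = x^3*y*z^2 - x^4*z - x^2*y^2*z - x^2*z^3 + x^3*y - x*y*z^2 + 4*x^2*z + y^2*z + z^3 - 2*x*y - 3*z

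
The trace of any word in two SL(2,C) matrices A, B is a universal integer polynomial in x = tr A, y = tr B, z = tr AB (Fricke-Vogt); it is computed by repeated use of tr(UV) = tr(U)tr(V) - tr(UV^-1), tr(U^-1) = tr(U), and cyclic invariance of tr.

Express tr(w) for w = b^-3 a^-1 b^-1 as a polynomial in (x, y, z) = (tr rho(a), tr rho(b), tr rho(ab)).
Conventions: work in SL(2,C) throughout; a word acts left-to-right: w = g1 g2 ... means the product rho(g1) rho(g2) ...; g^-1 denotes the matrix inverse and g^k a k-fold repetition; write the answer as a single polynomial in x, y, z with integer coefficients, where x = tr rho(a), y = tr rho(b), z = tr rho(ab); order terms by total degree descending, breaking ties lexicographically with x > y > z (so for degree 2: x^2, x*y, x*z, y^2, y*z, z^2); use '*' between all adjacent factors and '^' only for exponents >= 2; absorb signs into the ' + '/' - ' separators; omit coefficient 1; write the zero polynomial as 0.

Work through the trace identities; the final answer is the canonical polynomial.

y^3*z - x*y^2 - 2*y*z + x

tr(b^-1) = tr(b) = y
so tr(b^-2) = tr(b^-1)*tr(b) - tr(1)  (eliminate b^-1) = y^2 - 2
so tr(b^-3) = tr(b^-2)*tr(b) - tr(b^-1)  (eliminate b^-1) = y^3 - 3*y
tr(b^-4) = tr(b^-3)*tr(b) - tr(b^-2)  (eliminate b^-1) = y^4 - 4*y^2 + 2
tr(a b^-1) = tr(a)*tr(b) - tr(a b)  (eliminate b^-1) = x*y - z
reduce: tr(b^-1 a b^-1) = tr(a b^-1)*tr(b) - tr(a)  (eliminate b^-1) = x*y^2 - y*z - x
reduce: tr(a b^-3) = tr(b^-1 a b^-1)*tr(b) - tr(b^-1 a)  (eliminate b^-1) = x*y^3 - y^2*z - 2*x*y + z
tr(b^-4 a) = tr(a b^-3)*tr(b) - tr(a b^-2)  (eliminate b^-1) = x*y^4 - y^3*z - 3*x*y^2 + 2*y*z + x
tr(b^-3 a^-1 b^-1) = tr(b^-4)*tr(a) - tr(b^-4 a)  (eliminate a^-1) = y^3*z - x*y^2 - 2*y*z + x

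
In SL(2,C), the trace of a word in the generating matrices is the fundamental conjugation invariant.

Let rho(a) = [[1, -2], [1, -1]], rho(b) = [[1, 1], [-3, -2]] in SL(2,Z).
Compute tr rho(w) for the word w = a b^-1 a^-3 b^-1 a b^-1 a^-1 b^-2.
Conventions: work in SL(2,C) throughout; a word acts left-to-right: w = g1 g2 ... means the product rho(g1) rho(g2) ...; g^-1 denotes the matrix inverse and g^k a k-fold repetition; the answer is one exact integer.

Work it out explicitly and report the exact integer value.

rho(a) = [[1, -2], [1, -1]]
... * rho(b^-1) = [[-2, -1], [3, 1]]  ->  [[-8, -3], [-5, -2]]
... * rho(a^-1) = [[-1, 2], [-1, 1]]  ->  [[11, -19], [7, -12]]
... * rho(a^-1) = [[-1, 2], [-1, 1]]  ->  [[8, 3], [5, 2]]
... * rho(a^-1) = [[-1, 2], [-1, 1]]  ->  [[-11, 19], [-7, 12]]
... * rho(b^-1) = [[-2, -1], [3, 1]]  ->  [[79, 30], [50, 19]]
... * rho(a) = [[1, -2], [1, -1]]  ->  [[109, -188], [69, -119]]
... * rho(b^-1) = [[-2, -1], [3, 1]]  ->  [[-782, -297], [-495, -188]]
... * rho(a^-1) = [[-1, 2], [-1, 1]]  ->  [[1079, -1861], [683, -1178]]
... * rho(b^-1) = [[-2, -1], [3, 1]]  ->  [[-7741, -2940], [-4900, -1861]]
... * rho(b^-1) = [[-2, -1], [3, 1]]  ->  [[6662, 4801], [4217, 3039]]
tr = 6662 + 3039 = 9701

9701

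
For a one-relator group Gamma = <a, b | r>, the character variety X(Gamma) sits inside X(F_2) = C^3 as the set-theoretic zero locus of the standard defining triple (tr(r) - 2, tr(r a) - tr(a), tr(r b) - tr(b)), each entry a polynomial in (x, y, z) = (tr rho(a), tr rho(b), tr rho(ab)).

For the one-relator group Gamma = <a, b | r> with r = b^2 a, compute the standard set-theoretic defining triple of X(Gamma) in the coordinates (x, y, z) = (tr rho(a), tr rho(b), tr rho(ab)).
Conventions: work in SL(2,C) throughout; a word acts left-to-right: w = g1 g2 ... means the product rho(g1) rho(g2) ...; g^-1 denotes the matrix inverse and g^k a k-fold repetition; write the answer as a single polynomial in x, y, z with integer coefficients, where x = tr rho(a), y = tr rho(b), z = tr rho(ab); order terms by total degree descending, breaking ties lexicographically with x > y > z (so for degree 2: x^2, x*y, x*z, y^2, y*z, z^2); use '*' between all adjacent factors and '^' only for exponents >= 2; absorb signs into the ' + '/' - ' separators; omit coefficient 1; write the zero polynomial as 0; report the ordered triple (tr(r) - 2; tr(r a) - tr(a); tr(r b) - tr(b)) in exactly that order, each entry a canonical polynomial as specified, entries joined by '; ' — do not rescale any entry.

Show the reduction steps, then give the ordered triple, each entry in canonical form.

tr(b^2 a) = tr(b) tr(a b) - tr(a) = y*z - x
tr(a^2 b) = tr(a) tr(b a) - tr(b) = x*z - y
tr(a^2) = tr(a) tr(a) - tr(1) = x^2 - 2
reduce: tr(b^2 a^2) = tr(b) tr(a^2 b) - tr(a^2) = x*y*z - x^2 - y^2 + 2
reduce: tr(b^2 a b) = tr(b) tr(a b^2) - tr(a b) = y^2*z - x*y - z
assemble the triple (tr(r) - 2; tr(r a) - x; tr(r b) - y)

y*z - x - 2; x*y*z - x^2 - y^2 - x + 2; y^2*z - x*y - y - z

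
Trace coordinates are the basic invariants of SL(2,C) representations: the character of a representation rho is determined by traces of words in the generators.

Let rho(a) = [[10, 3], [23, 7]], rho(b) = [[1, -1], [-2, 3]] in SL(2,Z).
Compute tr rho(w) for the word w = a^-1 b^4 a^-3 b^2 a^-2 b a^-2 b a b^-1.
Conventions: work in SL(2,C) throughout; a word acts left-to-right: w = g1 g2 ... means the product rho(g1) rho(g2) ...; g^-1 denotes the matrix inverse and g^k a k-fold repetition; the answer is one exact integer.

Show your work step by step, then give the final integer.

785423964808770

rho(a^-1) = [[7, -3], [-23, 10]]
... * rho(b) = [[1, -1], [-2, 3]]  ->  [[13, -16], [-43, 53]]
... * rho(b) = [[1, -1], [-2, 3]]  ->  [[45, -61], [-149, 202]]
... * rho(b) = [[1, -1], [-2, 3]]  ->  [[167, -228], [-553, 755]]
... * rho(b) = [[1, -1], [-2, 3]]  ->  [[623, -851], [-2063, 2818]]
... * rho(a^-1) = [[7, -3], [-23, 10]]  ->  [[23934, -10379], [-79255, 34369]]
... * rho(a^-1) = [[7, -3], [-23, 10]]  ->  [[406255, -175592], [-1345272, 581455]]
... * rho(a^-1) = [[7, -3], [-23, 10]]  ->  [[6882401, -2974685], [-22790369, 9850366]]
... * rho(b) = [[1, -1], [-2, 3]]  ->  [[12831771, -15806456], [-42491101, 52341467]]
... * rho(b) = [[1, -1], [-2, 3]]  ->  [[44444683, -60251139], [-147174035, 199515502]]
... * rho(a^-1) = [[7, -3], [-23, 10]]  ->  [[1696888978, -735845439], [-5619074791, 2436677125]]
... * rho(a^-1) = [[7, -3], [-23, 10]]  ->  [[28802667943, -12449121324], [-95377097412, 41223995623]]
... * rho(b) = [[1, -1], [-2, 3]]  ->  [[53700910591, -66150031915], [-177825088658, 219049084281]]
... * rho(a^-1) = [[7, -3], [-23, 10]]  ->  [[1897357108182, -822603050923], [-6282904559069, 2723966108784]]
... * rho(a^-1) = [[7, -3], [-23, 10]]  ->  [[32201369928503, -13918101833776], [-106631552415515, 46088374765047]]
... * rho(b) = [[1, -1], [-2, 3]]  ->  [[60037573596055, -73955675429831], [-198808301945609, 244896676710656]]
... * rho(a) = [[10, 3], [23, 7]]  ->  [[-1100604798925563, -337577007220652], [3644540544888998, 1117851831137765]]
... * rho(b^-1) = [[3, 1], [2, 1]]  ->  [[-3976968411217993, -1438181806146215], [13169325296942524, 4762392376026763]]
tr = -3976968411217993 + 4762392376026763 = 785423964808770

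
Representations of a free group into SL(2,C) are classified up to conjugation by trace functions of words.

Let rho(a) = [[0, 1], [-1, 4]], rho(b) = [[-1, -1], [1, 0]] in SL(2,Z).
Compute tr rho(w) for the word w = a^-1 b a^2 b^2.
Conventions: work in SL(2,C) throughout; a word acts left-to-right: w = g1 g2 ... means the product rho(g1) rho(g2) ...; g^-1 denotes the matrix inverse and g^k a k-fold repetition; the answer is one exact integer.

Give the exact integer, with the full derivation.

rho(a^-1) = [[4, -1], [1, 0]]
... * rho(b) = [[-1, -1], [1, 0]]  ->  [[-5, -4], [-1, -1]]
... * rho(a) = [[0, 1], [-1, 4]]  ->  [[4, -21], [1, -5]]
... * rho(a) = [[0, 1], [-1, 4]]  ->  [[21, -80], [5, -19]]
... * rho(b) = [[-1, -1], [1, 0]]  ->  [[-101, -21], [-24, -5]]
... * rho(b) = [[-1, -1], [1, 0]]  ->  [[80, 101], [19, 24]]
tr = 80 + 24 = 104

104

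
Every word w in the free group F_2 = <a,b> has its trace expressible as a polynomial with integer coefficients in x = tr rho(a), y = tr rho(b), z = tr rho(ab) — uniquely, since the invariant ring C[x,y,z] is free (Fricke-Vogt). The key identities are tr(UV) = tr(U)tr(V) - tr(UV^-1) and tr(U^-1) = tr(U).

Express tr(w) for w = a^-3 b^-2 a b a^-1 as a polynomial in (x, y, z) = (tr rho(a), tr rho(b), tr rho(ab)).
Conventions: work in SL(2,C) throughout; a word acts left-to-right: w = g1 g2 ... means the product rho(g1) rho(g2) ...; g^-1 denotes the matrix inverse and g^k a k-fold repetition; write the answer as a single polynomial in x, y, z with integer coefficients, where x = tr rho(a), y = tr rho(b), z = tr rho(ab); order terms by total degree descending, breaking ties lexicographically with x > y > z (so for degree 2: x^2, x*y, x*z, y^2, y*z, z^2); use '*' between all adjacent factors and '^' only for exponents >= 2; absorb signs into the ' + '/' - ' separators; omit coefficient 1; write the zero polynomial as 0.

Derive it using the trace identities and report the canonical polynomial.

tr(a^-1 b) = tr(b) tr(a) - tr(b a)   [inverse elimination on a] = x*y - z
tr(b a^-2) = tr(a^-1 b) tr(a) - tr(a^-1 b a)   [inverse elimination on a] = x^2*y - x*z - y
tr(b a b) = tr(b) tr(a b) - tr(a)   [square of b] = y*z - x
tr(b a b a) = tr(b a) tr(b a) - tr(1)   [split at a repeated b] = z^2 - 2
tr(b a b a^-1) = tr(b a b) tr(a) - tr(b a b a)   [inverse elimination on a] = x*y*z - x^2 - z^2 + 2
apply: tr(b a b a^-2) = tr(b a b a^-1) tr(a) - tr(b a b)   [inverse elimination on a] = x^2*y*z - x^3 - x*z^2 - y*z + 3*x
tr(a b a^-3 b) = tr(b a b a^-2) tr(a) - tr(b a b a^-1)   [inverse elimination on a] = x^3*y*z - x^4 - x^2*z^2 - 2*x*y*z + 4*x^2 + z^2 - 2
tr(b^-1 a b a^-3) = tr(a b a^-3) tr(b) - tr(a b a^-3 b)   [inverse elimination on b] = -x^3*y*z + x^4 + x^2*y^2 + x^2*z^2 + x*y*z - 4*x^2 - y^2 - z^2 + 2
tr(a^-1 b^-2 a b a^-2) = tr(b^-1 a b a^-3) tr(b) - tr(b^-1 a b a^-3 b)   [inverse elimination on b] = -x^3*y^2*z + x^4*y + x^2*y^3 + x^2*y*z^2 + x*y^2*z - 5*x^2*y - y^3 - y*z^2 + x*z + 3*y
use: tr(a b a) = tr(a) tr(b a) - tr(b)   [square of a] = x*z - y
apply: tr(a b a b^-1) = tr(a b a) tr(b) - tr(a b a b)   [inverse elimination on b] = x*y*z - y^2 - z^2 + 2
tr(b^-2 a b a) = tr(a b a b^-1) tr(b) - tr(a b a)   [inverse elimination on b] = x*y^2*z - y^3 - y*z^2 - x*z + 3*y
use: tr(b^-2 a b a^-1) = tr(b^-2 a b) tr(a) - tr(b^-2 a b a)   [inverse elimination on a] = -x*y^2*z + x^2*y + y^3 + y*z^2 - 3*y
use: tr(a^-1 b^-2 a b a^-1) = tr(b^-2 a b a^-1) tr(a) - tr(b^-2 a b)   [inverse elimination on a] = -x^2*y^2*z + x^3*y + x*y^3 + x*y*z^2 - 4*x*y + z
apply: tr(a^-3 b^-2 a b a^-1) = tr(a^-1 b^-2 a b a^-2) tr(a) - tr(a^-1 b^-2 a b a^-1)   [inverse elimination on a] = -x^4*y^2*z + x^5*y + x^3*y^3 + x^3*y*z^2 + 2*x^2*y^2*z - 6*x^3*y - 2*x*y^3 - 2*x*y*z^2 + x^2*z + 7*x*y - z

-x^4*y^2*z + x^5*y + x^3*y^3 + x^3*y*z^2 + 2*x^2*y^2*z - 6*x^3*y - 2*x*y^3 - 2*x*y*z^2 + x^2*z + 7*x*y - z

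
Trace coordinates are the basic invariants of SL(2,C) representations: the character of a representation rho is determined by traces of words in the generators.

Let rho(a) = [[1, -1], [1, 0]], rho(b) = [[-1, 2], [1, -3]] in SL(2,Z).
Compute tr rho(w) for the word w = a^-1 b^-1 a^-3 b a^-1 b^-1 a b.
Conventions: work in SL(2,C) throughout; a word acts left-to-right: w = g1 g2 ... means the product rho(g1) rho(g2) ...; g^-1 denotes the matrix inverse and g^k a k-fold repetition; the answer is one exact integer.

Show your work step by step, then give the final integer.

-14

rho(a^-1) = [[0, 1], [-1, 1]]
... * rho(b^-1) = [[-3, -2], [-1, -1]]  ->  [[-1, -1], [2, 1]]
... * rho(a^-1) = [[0, 1], [-1, 1]]  ->  [[1, -2], [-1, 3]]
... * rho(a^-1) = [[0, 1], [-1, 1]]  ->  [[2, -1], [-3, 2]]
... * rho(a^-1) = [[0, 1], [-1, 1]]  ->  [[1, 1], [-2, -1]]
... * rho(b) = [[-1, 2], [1, -3]]  ->  [[0, -1], [1, -1]]
... * rho(a^-1) = [[0, 1], [-1, 1]]  ->  [[1, -1], [1, 0]]
... * rho(b^-1) = [[-3, -2], [-1, -1]]  ->  [[-2, -1], [-3, -2]]
... * rho(a) = [[1, -1], [1, 0]]  ->  [[-3, 2], [-5, 3]]
... * rho(b) = [[-1, 2], [1, -3]]  ->  [[5, -12], [8, -19]]
tr = 5 + -19 = -14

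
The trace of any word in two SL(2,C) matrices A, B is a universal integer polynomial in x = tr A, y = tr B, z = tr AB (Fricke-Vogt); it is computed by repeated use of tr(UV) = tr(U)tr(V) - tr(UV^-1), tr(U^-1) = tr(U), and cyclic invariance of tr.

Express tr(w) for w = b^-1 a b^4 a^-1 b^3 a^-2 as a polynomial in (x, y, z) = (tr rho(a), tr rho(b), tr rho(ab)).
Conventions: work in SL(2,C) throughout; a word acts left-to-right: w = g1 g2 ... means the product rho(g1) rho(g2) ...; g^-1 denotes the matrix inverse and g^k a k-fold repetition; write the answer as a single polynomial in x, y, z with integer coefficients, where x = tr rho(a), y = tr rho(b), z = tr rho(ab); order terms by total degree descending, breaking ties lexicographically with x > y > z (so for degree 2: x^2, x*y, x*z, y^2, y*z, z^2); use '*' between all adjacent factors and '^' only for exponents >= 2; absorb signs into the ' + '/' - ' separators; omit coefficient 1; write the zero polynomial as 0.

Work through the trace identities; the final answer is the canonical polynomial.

-x^3*y^7*z + x^4*y^6 + x^2*y^8 + 2*x^2*y^6*z^2 + 3*x^3*y^5*z - x*y^7*z - x*y^5*z^3 - 4*x^4*y^4 - 7*x^2*y^6 - 7*x^2*y^4*z^2 - x^3*y^3*z + 5*x*y^5*z + 3*x*y^3*z^3 + 4*x^4*y^2 + 16*x^2*y^4 + 6*x^2*y^2*z^2 + y^4*z^2 - 2*x^3*y*z - 8*x*y^3*z - 2*x*y*z^3 - 12*x^2*y^2 - 2*y^2*z^2 + 5*x*y*z - x^2 - y^2 + 2

apply: tr(b a b) = tr(b) tr(a b) - tr(a) = y*z - x
apply: tr(b^2 a b) = tr(b) tr(b a b) - tr(b a) = y^2*z - x*y - z
use: tr(a b^4) = tr(b) tr(b^2 a b) - tr(b^2 a) = y^3*z - x*y^2 - 2*y*z + x
apply: tr(b^2 a b^3) = tr(b) tr(a b^4) - tr(a b^3) = y^4*z - x*y^3 - 3*y^2*z + 2*x*y + z
use: tr(b^2 a b^4) = tr(b) tr(b^2 a b^3) - tr(b^2 a b^2) = y^5*z - x*y^4 - 4*y^3*z + 3*x*y^2 + 3*y*z - x
use: tr(a b a b) = tr(a b) tr(a b) - tr(1) = z^2 - 2
use: tr(a b a) = tr(a) tr(b a) - tr(b) = x*z - y
use: tr(b a b a b) = tr(b) tr(a b a b) - tr(a b a) = y*z^2 - x*z - y
tr(a b^3 a b) = tr(b) tr(b a b a b) - tr(b a b a) = y^2*z^2 - x*y*z - y^2 - z^2 + 2
use: tr(b^2) = tr(b) tr(b) - tr(1) = y^2 - 2
tr(b a^2 b) = tr(a) tr(b^2 a) - tr(b^2) = x*y*z - x^2 - y^2 + 2
tr(a b^3 a) = tr(b) tr(b a^2 b) - tr(b a^2) = x*y^2*z - x^2*y - y^3 - x*z + 3*y
use: tr(a b^2 a b^3) = tr(b) tr(a b^3 a b) - tr(a b^3 a) = y^3*z^2 - 2*x*y^2*z + x^2*y - y*z^2 + x*z - y
tr(a b^2 a b^2) = tr(b) tr(a b^2 a b) - tr(a b^2 a) = y^2*z^2 - 2*x*y*z + x^2 - 2
apply: tr(b^2 a b^4 a) = tr(b) tr(a b^2 a b^3) - tr(a b^2 a b^2) = y^4*z^2 - 2*x*y^3*z + x^2*y^2 - 2*y^2*z^2 + 3*x*y*z - x^2 - y^2 + 2
tr(a b^4 a^-1 b^2) = tr(b^2 a b^4) tr(a) - tr(b^2 a b^4 a) = x*y^5*z - x^2*y^4 - y^4*z^2 - 2*x*y^3*z + 2*x^2*y^2 + 2*y^2*z^2 + y^2 - 2
tr(b a^2 b^3) = tr(b) tr(a^2 b^3) - tr(a^2 b^2) = x*y^3*z - x^2*y^2 - y^4 - 2*x*y*z + x^2 + 4*y^2 - 2
tr(b^4 a^2 b) = tr(b) tr(b a^2 b^3) - tr(b a^2 b^2) = x*y^4*z - x^2*y^3 - y^5 - 3*x*y^2*z + 2*x^2*y + 5*y^3 + x*z - 5*y
apply: tr(a^2 b^6) = tr(b) tr(b^4 a^2 b) - tr(b^4 a^2) = x*y^5*z - x^2*y^4 - y^6 - 4*x*y^3*z + 3*x^2*y^2 + 6*y^4 + 3*x*y*z - x^2 - 9*y^2 + 2
tr(a b^7 a) = tr(b) tr(a^2 b^6) - tr(a^2 b^5) = x*y^6*z - x^2*y^5 - y^7 - 5*x*y^4*z + 4*x^2*y^3 + 7*y^5 + 6*x*y^2*z - 3*x^2*y - 14*y^3 - x*z + 7*y
use: tr(b^3 a b a b) = tr(b) tr(b^2 a b a b) - tr(b^2 a b a) = y^3*z^2 - x*y^2*z - y^3 - 2*y*z^2 + x*z + 3*y
use: tr(a b a b^5) = tr(b) tr(b^3 a b a b) - tr(b^3 a b a) = y^4*z^2 - x*y^3*z - y^4 - 3*y^2*z^2 + 2*x*y*z + 4*y^2 + z^2 - 2
tr(a b a b^6) = tr(b) tr(a b a b^5) - tr(a b a b^4) = y^5*z^2 - x*y^4*z - y^5 - 4*y^3*z^2 + 3*x*y^2*z + 5*y^3 + 3*y*z^2 - x*z - 5*y
use: tr(a b^7 a b) = tr(b) tr(a b a b^6) - tr(a b a b^5) = y^6*z^2 - x*y^5*z - y^6 - 5*y^4*z^2 + 4*x*y^3*z + 6*y^4 + 6*y^2*z^2 - 3*x*y*z - 9*y^2 - z^2 + 2
tr(b^3 a b^-1 a b^4) = tr(a b^7 a) tr(b) - tr(a b^7 a b) = x*y^7*z - x^2*y^6 - y^8 - y^6*z^2 - 4*x*y^5*z + 4*x^2*y^4 + 8*y^6 + 5*y^4*z^2 + 2*x*y^3*z - 3*x^2*y^2 - 20*y^4 - 6*y^2*z^2 + 2*x*y*z + 16*y^2 + z^2 - 2
tr(a b^3 a b^3) = tr(b) tr(b a b^3 a b) - tr(b a b^3 a) = y^4*z^2 - 2*x*y^3*z + x^2*y^2 - 2*y^2*z^2 + 2*x*y*z + z^2 - 2
tr(b^4 a b^3 a) = tr(b) tr(a b^3 a b^3) - tr(a b^3 a b^2) = y^5*z^2 - 2*x*y^4*z + x^2*y^3 - 3*y^3*z^2 + 4*x*y^2*z - x^2*y + 2*y*z^2 - x*z - y
tr(b^4 a b^3) = tr(b) tr(a b^6) - tr(a b^5) = y^6*z - x*y^5 - 5*y^4*z + 4*x*y^3 + 6*y^2*z - 3*x*y - z
tr(a b^4 a b^3 a) = tr(a) tr(b^4 a b^3 a) - tr(b^4 a b^3) = x*y^5*z^2 - 2*x^2*y^4*z - y^6*z + x^3*y^3 + x*y^5 - 3*x*y^3*z^2 + 4*x^2*y^2*z + 5*y^4*z - x^3*y - 4*x*y^3 + 2*x*y*z^2 - x^2*z - 6*y^2*z + 2*x*y + z
tr(a b a b a b) = tr(a b a b) tr(a b) - tr(b a) = z^3 - 3*z
apply: tr(a b a b a) = tr(a) tr(b a b a) - tr(b a b) = x*z^2 - y*z - x
use: tr(b a b a b a b) = tr(b) tr(a b a b a b) - tr(a b a b a) = y*z^3 - x*z^2 - 2*y*z + x
apply: tr(a b^3 a b a b) = tr(b) tr(b a b a b a b) - tr(b a b a b a) = y^2*z^3 - x*y*z^2 - 2*y^2*z - z^3 + x*y + 3*z
apply: tr(a b^3 a b a) = tr(a) tr(b^3 a b a) - tr(b^3 a b) = x*y^2*z^2 - x^2*y*z - y^3*z - x*z^2 + 2*y*z + x
apply: tr(a b^3 a b a b^2) = tr(b) tr(a b^3 a b a b) - tr(a b^3 a b a) = y^3*z^3 - 2*x*y^2*z^2 + x^2*y*z - y^3*z - y*z^3 + x*y^2 + x*z^2 + y*z - x
apply: tr(b a b^3 a b a b^2) = tr(b) tr(a b^3 a b a b^2) - tr(a b^3 a b a b) = y^4*z^3 - 2*x*y^3*z^2 + x^2*y^2*z - y^4*z - 2*y^2*z^3 + x*y^3 + 2*x*y*z^2 + 3*y^2*z + z^3 - 2*x*y - 3*z
tr(a b^4 a b^3 a b) = tr(b) tr(b a b^3 a b a b^2) - tr(b a b^3 a b a b) = y^5*z^3 - 2*x*y^4*z^2 + x^2*y^3*z - y^5*z - 3*y^3*z^3 + x*y^4 + 4*x*y^2*z^2 - x^2*y*z + 4*y^3*z + 2*y*z^3 - 3*x*y^2 - x*z^2 - 4*y*z + x
apply: tr(b^3 a b^-1 a b^4 a) = tr(a b^4 a b^3 a) tr(b) - tr(a b^4 a b^3 a b) = x*y^6*z^2 - 2*x^2*y^5*z - y^7*z - y^5*z^3 + x^3*y^4 + x*y^6 - x*y^4*z^2 + 3*x^2*y^3*z + 6*y^5*z + 3*y^3*z^3 - x^3*y^2 - 5*x*y^4 - 2*x*y^2*z^2 - 10*y^3*z - 2*y*z^3 + 5*x*y^2 + x*z^2 + 5*y*z - x
apply: tr(b^-1 a b^4 a^-1 b^3 a) = tr(b^3 a b^-1 a b^4) tr(a) - tr(b^3 a b^-1 a b^4 a) = x^2*y^7*z - x^3*y^6 - x*y^8 - 2*x*y^6*z^2 - 2*x^2*y^5*z + y^7*z + y^5*z^3 + 3*x^3*y^4 + 7*x*y^6 + 6*x*y^4*z^2 - x^2*y^3*z - 6*y^5*z - 3*y^3*z^3 - 2*x^3*y^2 - 15*x*y^4 - 4*x*y^2*z^2 + 2*x^2*y*z + 10*y^3*z + 2*y*z^3 + 11*x*y^2 - 5*y*z - x
tr(b^-1 a b^4 a^-1 b^3 a^-1) = tr(b^-1 a b^4 a^-1 b^3) tr(a) - tr(b^-1 a b^4 a^-1 b^3 a) = -x^2*y^7*z + x^3*y^6 + x*y^8 + 2*x*y^6*z^2 + 3*x^2*y^5*z - y^7*z - y^5*z^3 - 4*x^3*y^4 - 7*x*y^6 - 7*x*y^4*z^2 - x^2*y^3*z + 6*y^5*z + 3*y^3*z^3 + 4*x^3*y^2 + 15*x*y^4 + 6*x*y^2*z^2 - 2*x^2*y*z - 10*y^3*z - 2*y*z^3 - 10*x*y^2 + 5*y*z - x
apply: tr(b^-1 a b^4 a^-1 b^3 a^-2) = tr(b^-1 a b^4 a^-1 b^3 a^-1) tr(a) - tr(b^-1 a b^4 a^-1 b^3) = -x^3*y^7*z + x^4*y^6 + x^2*y^8 + 2*x^2*y^6*z^2 + 3*x^3*y^5*z - x*y^7*z - x*y^5*z^3 - 4*x^4*y^4 - 7*x^2*y^6 - 7*x^2*y^4*z^2 - x^3*y^3*z + 5*x*y^5*z + 3*x*y^3*z^3 + 4*x^4*y^2 + 16*x^2*y^4 + 6*x^2*y^2*z^2 + y^4*z^2 - 2*x^3*y*z - 8*x*y^3*z - 2*x*y*z^3 - 12*x^2*y^2 - 2*y^2*z^2 + 5*x*y*z - x^2 - y^2 + 2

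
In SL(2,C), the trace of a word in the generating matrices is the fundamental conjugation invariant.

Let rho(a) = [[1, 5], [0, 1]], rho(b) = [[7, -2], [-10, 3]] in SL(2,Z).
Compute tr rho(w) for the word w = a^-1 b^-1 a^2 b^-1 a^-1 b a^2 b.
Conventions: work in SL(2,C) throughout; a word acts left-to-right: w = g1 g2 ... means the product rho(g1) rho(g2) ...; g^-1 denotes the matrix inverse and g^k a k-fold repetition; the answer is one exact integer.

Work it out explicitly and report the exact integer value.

24770002

rho(a^-1) = [[1, -5], [0, 1]]
... * rho(b^-1) = [[3, 2], [10, 7]]  ->  [[-47, -33], [10, 7]]
... * rho(a) = [[1, 5], [0, 1]]  ->  [[-47, -268], [10, 57]]
... * rho(a) = [[1, 5], [0, 1]]  ->  [[-47, -503], [10, 107]]
... * rho(b^-1) = [[3, 2], [10, 7]]  ->  [[-5171, -3615], [1100, 769]]
... * rho(a^-1) = [[1, -5], [0, 1]]  ->  [[-5171, 22240], [1100, -4731]]
... * rho(b) = [[7, -2], [-10, 3]]  ->  [[-258597, 77062], [55010, -16393]]
... * rho(a) = [[1, 5], [0, 1]]  ->  [[-258597, -1215923], [55010, 258657]]
... * rho(a) = [[1, 5], [0, 1]]  ->  [[-258597, -2508908], [55010, 533707]]
... * rho(b) = [[7, -2], [-10, 3]]  ->  [[23278901, -7009530], [-4952000, 1491101]]
tr = 23278901 + 1491101 = 24770002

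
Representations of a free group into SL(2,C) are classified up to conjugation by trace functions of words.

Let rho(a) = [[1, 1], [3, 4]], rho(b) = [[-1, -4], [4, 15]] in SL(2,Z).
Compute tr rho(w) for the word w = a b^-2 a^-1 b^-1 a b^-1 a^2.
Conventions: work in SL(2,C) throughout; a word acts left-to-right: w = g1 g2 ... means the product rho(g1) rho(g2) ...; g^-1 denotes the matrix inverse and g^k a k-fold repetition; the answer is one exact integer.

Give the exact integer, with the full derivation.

rho(a) = [[1, 1], [3, 4]]
... * rho(b^-1) = [[15, 4], [-4, -1]]  ->  [[11, 3], [29, 8]]
... * rho(b^-1) = [[15, 4], [-4, -1]]  ->  [[153, 41], [403, 108]]
... * rho(a^-1) = [[4, -1], [-3, 1]]  ->  [[489, -112], [1288, -295]]
... * rho(b^-1) = [[15, 4], [-4, -1]]  ->  [[7783, 2068], [20500, 5447]]
... * rho(a) = [[1, 1], [3, 4]]  ->  [[13987, 16055], [36841, 42288]]
... * rho(b^-1) = [[15, 4], [-4, -1]]  ->  [[145585, 39893], [383463, 105076]]
... * rho(a) = [[1, 1], [3, 4]]  ->  [[265264, 305157], [698691, 803767]]
... * rho(a) = [[1, 1], [3, 4]]  ->  [[1180735, 1485892], [3109992, 3913759]]
tr = 1180735 + 3913759 = 5094494

5094494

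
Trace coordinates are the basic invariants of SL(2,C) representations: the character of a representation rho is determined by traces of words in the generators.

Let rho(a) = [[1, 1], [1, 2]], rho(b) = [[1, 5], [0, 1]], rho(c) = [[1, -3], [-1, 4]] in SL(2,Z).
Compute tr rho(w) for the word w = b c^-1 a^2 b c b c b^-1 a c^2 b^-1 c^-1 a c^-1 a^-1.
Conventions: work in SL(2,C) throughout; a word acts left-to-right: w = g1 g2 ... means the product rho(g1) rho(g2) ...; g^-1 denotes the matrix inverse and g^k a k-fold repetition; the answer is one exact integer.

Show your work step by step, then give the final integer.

55860

rho(b) = [[1, 5], [0, 1]]
... * rho(c^-1) = [[4, 3], [1, 1]]  ->  [[9, 8], [1, 1]]
... * rho(a) = [[1, 1], [1, 2]]  ->  [[17, 25], [2, 3]]
... * rho(a) = [[1, 1], [1, 2]]  ->  [[42, 67], [5, 8]]
... * rho(b) = [[1, 5], [0, 1]]  ->  [[42, 277], [5, 33]]
... * rho(c) = [[1, -3], [-1, 4]]  ->  [[-235, 982], [-28, 117]]
... * rho(b) = [[1, 5], [0, 1]]  ->  [[-235, -193], [-28, -23]]
... * rho(c) = [[1, -3], [-1, 4]]  ->  [[-42, -67], [-5, -8]]
... * rho(b^-1) = [[1, -5], [0, 1]]  ->  [[-42, 143], [-5, 17]]
... * rho(a) = [[1, 1], [1, 2]]  ->  [[101, 244], [12, 29]]
... * rho(c) = [[1, -3], [-1, 4]]  ->  [[-143, 673], [-17, 80]]
... * rho(c) = [[1, -3], [-1, 4]]  ->  [[-816, 3121], [-97, 371]]
... * rho(b^-1) = [[1, -5], [0, 1]]  ->  [[-816, 7201], [-97, 856]]
... * rho(c^-1) = [[4, 3], [1, 1]]  ->  [[3937, 4753], [468, 565]]
... * rho(a) = [[1, 1], [1, 2]]  ->  [[8690, 13443], [1033, 1598]]
... * rho(c^-1) = [[4, 3], [1, 1]]  ->  [[48203, 39513], [5730, 4697]]
... * rho(a^-1) = [[2, -1], [-1, 1]]  ->  [[56893, -8690], [6763, -1033]]
tr = 56893 + -1033 = 55860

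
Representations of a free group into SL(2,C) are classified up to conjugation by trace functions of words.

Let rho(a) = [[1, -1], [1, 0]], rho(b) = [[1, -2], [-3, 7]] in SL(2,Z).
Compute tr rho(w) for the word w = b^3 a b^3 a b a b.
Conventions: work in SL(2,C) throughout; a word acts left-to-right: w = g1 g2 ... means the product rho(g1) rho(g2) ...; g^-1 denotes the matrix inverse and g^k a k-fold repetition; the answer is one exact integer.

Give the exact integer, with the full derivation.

161645

rho(b) = [[1, -2], [-3, 7]]
... * rho(b) = [[1, -2], [-3, 7]]  ->  [[7, -16], [-24, 55]]
... * rho(b) = [[1, -2], [-3, 7]]  ->  [[55, -126], [-189, 433]]
... * rho(a) = [[1, -1], [1, 0]]  ->  [[-71, -55], [244, 189]]
... * rho(b) = [[1, -2], [-3, 7]]  ->  [[94, -243], [-323, 835]]
... * rho(b) = [[1, -2], [-3, 7]]  ->  [[823, -1889], [-2828, 6491]]
... * rho(b) = [[1, -2], [-3, 7]]  ->  [[6490, -14869], [-22301, 51093]]
... * rho(a) = [[1, -1], [1, 0]]  ->  [[-8379, -6490], [28792, 22301]]
... * rho(b) = [[1, -2], [-3, 7]]  ->  [[11091, -28672], [-38111, 98523]]
... * rho(a) = [[1, -1], [1, 0]]  ->  [[-17581, -11091], [60412, 38111]]
... * rho(b) = [[1, -2], [-3, 7]]  ->  [[15692, -42475], [-53921, 145953]]
tr = 15692 + 145953 = 161645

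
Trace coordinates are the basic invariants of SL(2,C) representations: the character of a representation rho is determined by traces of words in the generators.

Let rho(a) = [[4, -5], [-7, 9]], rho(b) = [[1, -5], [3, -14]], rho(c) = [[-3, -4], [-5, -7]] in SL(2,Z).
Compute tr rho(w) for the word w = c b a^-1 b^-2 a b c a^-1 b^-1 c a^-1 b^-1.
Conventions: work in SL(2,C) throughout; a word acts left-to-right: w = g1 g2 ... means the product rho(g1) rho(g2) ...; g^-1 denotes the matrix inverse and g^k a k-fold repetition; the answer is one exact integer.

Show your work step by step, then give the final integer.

1027016006060

rho(c) = [[-3, -4], [-5, -7]]
... * rho(b) = [[1, -5], [3, -14]]  ->  [[-15, 71], [-26, 123]]
... * rho(a^-1) = [[9, 5], [7, 4]]  ->  [[362, 209], [627, 362]]
... * rho(b^-1) = [[-14, 5], [-3, 1]]  ->  [[-5695, 2019], [-9864, 3497]]
... * rho(b^-1) = [[-14, 5], [-3, 1]]  ->  [[73673, -26456], [127605, -45823]]
... * rho(a) = [[4, -5], [-7, 9]]  ->  [[479884, -606469], [831181, -1050432]]
... * rho(b) = [[1, -5], [3, -14]]  ->  [[-1339523, 6091146], [-2320115, 10550143]]
... * rho(c) = [[-3, -4], [-5, -7]]  ->  [[-26437161, -37279930], [-45790370, -64570541]]
... * rho(a^-1) = [[9, 5], [7, 4]]  ->  [[-498893959, -281305525], [-864107117, -487234014]]
... * rho(b^-1) = [[-14, 5], [-3, 1]]  ->  [[7828432001, -2775775320], [13559201680, -4807769599]]
... * rho(c) = [[-3, -4], [-5, -7]]  ->  [[-9606419403, -11883300764], [-16638757045, -20582419527]]
... * rho(a^-1) = [[9, 5], [7, 4]]  ->  [[-169640879975, -95565300071], [-293825750094, -165523463333]]
... * rho(b^-1) = [[-14, 5], [-3, 1]]  ->  [[2661668219863, -943769699946], [4610130891315, -1634652213803]]
tr = 2661668219863 + -1634652213803 = 1027016006060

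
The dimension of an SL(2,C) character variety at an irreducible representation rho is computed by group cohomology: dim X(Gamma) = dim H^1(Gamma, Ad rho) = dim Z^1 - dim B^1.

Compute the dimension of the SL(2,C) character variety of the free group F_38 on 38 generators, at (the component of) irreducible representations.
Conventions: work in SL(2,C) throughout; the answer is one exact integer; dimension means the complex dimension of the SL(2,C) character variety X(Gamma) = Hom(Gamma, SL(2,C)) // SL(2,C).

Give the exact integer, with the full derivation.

Gamma = F_38 has 38 generators and no relators.
So Z^1 = (sl_2)^38 in full: dim Z^1 = 114.
Irreducibility makes the coboundary map sl_2 -> Z^1 injective (trivial centralizer), so dim B^1 = 3.
dim X = dim H^1 = dim Z^1 - dim B^1 = 114 - 3 = 111.

111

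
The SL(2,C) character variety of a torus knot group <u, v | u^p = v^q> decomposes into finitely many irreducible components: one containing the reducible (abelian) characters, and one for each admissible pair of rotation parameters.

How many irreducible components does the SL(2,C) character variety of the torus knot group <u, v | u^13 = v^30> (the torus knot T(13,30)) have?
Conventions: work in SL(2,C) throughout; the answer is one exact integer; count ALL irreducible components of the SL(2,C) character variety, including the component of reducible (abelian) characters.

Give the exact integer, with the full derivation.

175

In the torus knot group T(13,30), u^13 = v^30 is central, so an irreducible representation sends it to +I or -I (Schur).
This locks tr(u) to 2*cos(pi*alpha/13), alpha in 1..12, and tr(v) to 2*cos(pi*beta/30), beta in 1..29, on each component of irreducible characters.
The two central values (-1)^alpha I and (-1)^beta I must be the same matrix, so alpha and beta share a parity.
Counting: 6 odd alphas x 15 odd betas + 6 even alphas x 14 even betas = 90 + 84 = 174.
That is 174 components of irreducible characters, and with the reducible (abelian) component the total is 175.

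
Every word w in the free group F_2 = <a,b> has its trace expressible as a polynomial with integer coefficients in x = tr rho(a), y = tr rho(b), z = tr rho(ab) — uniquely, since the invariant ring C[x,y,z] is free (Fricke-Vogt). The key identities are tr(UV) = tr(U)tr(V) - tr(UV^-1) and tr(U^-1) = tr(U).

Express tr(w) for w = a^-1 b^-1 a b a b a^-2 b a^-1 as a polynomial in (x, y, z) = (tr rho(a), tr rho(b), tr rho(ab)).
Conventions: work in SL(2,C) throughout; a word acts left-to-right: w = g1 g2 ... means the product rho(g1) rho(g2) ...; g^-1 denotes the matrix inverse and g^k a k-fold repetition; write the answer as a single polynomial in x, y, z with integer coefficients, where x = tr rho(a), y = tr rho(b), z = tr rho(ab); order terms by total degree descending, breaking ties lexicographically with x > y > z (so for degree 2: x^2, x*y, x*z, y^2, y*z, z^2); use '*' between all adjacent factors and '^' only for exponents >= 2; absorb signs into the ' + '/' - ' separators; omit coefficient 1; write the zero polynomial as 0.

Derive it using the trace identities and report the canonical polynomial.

-x^4*y^2*z^2 + x^5*y*z + x^3*y^3*z + 2*x^3*y*z^3 - x^4*z^2 - x^2*z^4 - 5*x^3*y*z - x*y^3*z - x*y*z^3 + x^2*y^2 + 4*x^2*z^2 + 2*x*y*z + z^2 - 2

tr(a b^2) = tr(b) tr(a b) - tr(a)   [square of b] = y*z - x
tr(b^2 a b) = tr(b) tr(a b^2) - tr(a b)   [square of b] = y^2*z - x*y - z
and tr(a b a b) = tr(a b) tr(a b) - tr(1)   [split at a repeated a] = z^2 - 2
tr(a b a) = tr(a) tr(b a) - tr(b)   [square of a] = x*z - y
and tr(b^2 a b a) = tr(b) tr(a b a b) - tr(a b a)   [square of b] = y*z^2 - x*z - y
next, tr(b a b a^-1 b) = tr(b^2 a b) tr(a) - tr(b^2 a b a)   [inverse elimination on a] = x*y^2*z - x^2*y - y*z^2 + y
tr(b a b a b^2) = tr(b) tr(a b a b^2) - tr(a b a b)   [square of b] = y^2*z^2 - x*y*z - y^2 - z^2 + 2
and tr(a b a b a b) = tr(a b) tr(a b a b) - tr(a^-1 b^-1)   [split at a repeated a] = z^3 - 3*z
next, tr(a b a b a) = tr(a) tr(b a b a) - tr(b a b)   [square of a] = x*z^2 - y*z - x
tr(b a b a b^2 a) = tr(b) tr(a b a b a b) - tr(a b a b a)   [square of b] = y*z^3 - x*z^2 - 2*y*z + x
next, tr(b a^-1 b a b a b) = tr(b a b a b^2) tr(a) - tr(b a b a b^2 a)   [inverse elimination on a] = x*y^2*z^2 - x^2*y*z - y*z^3 - x*y^2 + 2*y*z + x
tr(b a b a b a b a) = tr(a b a b) tr(a b a b) - tr(1)   [split at a repeated a] = z^4 - 4*z^2 + 2
tr(b a^-1 b a b a b a) = tr(b a b a b a b) tr(a) - tr(b a b a b a b a)   [inverse elimination on a] = x*y*z^3 - x^2*z^2 - z^4 - 2*x*y*z + x^2 + 4*z^2 - 2
tr(a b a b a^-1 b a^-1 b) = tr(b a^-1 b a b a b) tr(a) - tr(b a^-1 b a b a b a)   [inverse elimination on a] = x^2*y^2*z^2 - x^3*y*z - 2*x*y*z^3 - x^2*y^2 + x^2*z^2 + z^4 + 4*x*y*z - 4*z^2 + 2
and tr(a^-1 b a^-1 b^-1 a b a b) = tr(a b a b a^-1 b a^-1) tr(b) - tr(a b a b a^-1 b a^-1 b)   [inverse elimination on b] = -x^2*y^2*z^2 + x^3*y*z + x*y^3*z + 2*x*y*z^3 - x^2*z^2 - y^2*z^2 - z^4 - 4*x*y*z + y^2 + 4*z^2 - 2
tr(b a^-1 b^-1 a b a b) = tr(a b a b^2 a^-1) tr(b) - tr(a b a b^2 a^-1 b)   [inverse elimination on b] = -x*y^2*z^2 + x^2*y*z + y^3*z + y*z^3 - 3*y*z - x
and tr(a^-1 b^-1 a b a b a^-2 b) = tr(a^-1 b a^-1 b^-1 a b a b) tr(a) - tr(a^-1 b a^-1 b^-1 a b a b a)   [inverse elimination on a] = -x^3*y^2*z^2 + x^4*y*z + x^2*y^3*z + 2*x^2*y*z^3 - x^3*z^2 - x*z^4 - 5*x^2*y*z - y^3*z - y*z^3 + x*y^2 + 4*x*z^2 + 3*y*z - x
tr(b a b a^-1) = tr(b a b) tr(a) - tr(b a b a)   [inverse elimination on a] = x*y*z - x^2 - z^2 + 2
tr(a^-1 b^-1 a b a b a^-2 b a^-1) = tr(a^-1 b^-1 a b a b a^-2 b) tr(a) - tr(a^-1 b^-1 a b a b a^-2 b a)   [inverse elimination on a] = -x^4*y^2*z^2 + x^5*y*z + x^3*y^3*z + 2*x^3*y*z^3 - x^4*z^2 - x^2*z^4 - 5*x^3*y*z - x*y^3*z - x*y*z^3 + x^2*y^2 + 4*x^2*z^2 + 2*x*y*z + z^2 - 2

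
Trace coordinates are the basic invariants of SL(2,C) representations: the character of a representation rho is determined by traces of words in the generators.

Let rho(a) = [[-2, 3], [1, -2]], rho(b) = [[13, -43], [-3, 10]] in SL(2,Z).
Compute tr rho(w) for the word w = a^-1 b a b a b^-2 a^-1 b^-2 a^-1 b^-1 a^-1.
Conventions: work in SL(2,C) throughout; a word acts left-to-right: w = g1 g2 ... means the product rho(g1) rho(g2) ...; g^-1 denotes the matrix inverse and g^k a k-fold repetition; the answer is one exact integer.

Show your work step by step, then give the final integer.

rho(a^-1) = [[-2, -3], [-1, -2]]
... * rho(b) = [[13, -43], [-3, 10]]  ->  [[-17, 56], [-7, 23]]
... * rho(a) = [[-2, 3], [1, -2]]  ->  [[90, -163], [37, -67]]
... * rho(b) = [[13, -43], [-3, 10]]  ->  [[1659, -5500], [682, -2261]]
... * rho(a) = [[-2, 3], [1, -2]]  ->  [[-8818, 15977], [-3625, 6568]]
... * rho(b^-1) = [[10, 43], [3, 13]]  ->  [[-40249, -171473], [-16546, -70491]]
... * rho(b^-1) = [[10, 43], [3, 13]]  ->  [[-916909, -3959856], [-376933, -1627861]]
... * rho(a^-1) = [[-2, -3], [-1, -2]]  ->  [[5793674, 10670439], [2381727, 4386521]]
... * rho(b^-1) = [[10, 43], [3, 13]]  ->  [[89948057, 387843689], [36976833, 159439034]]
... * rho(b^-1) = [[10, 43], [3, 13]]  ->  [[2063011637, 8909734408], [848085432, 3662711261]]
... * rho(a^-1) = [[-2, -3], [-1, -2]]  ->  [[-13035757682, -24008503727], [-5358882125, -9869678818]]
... * rho(b^-1) = [[10, 43], [3, 13]]  ->  [[-202383088001, -872648128777], [-83197857704, -358737756009]]
... * rho(a^-1) = [[-2, -3], [-1, -2]]  ->  [[1277414304779, 2352445521557], [525133471417, 967069085130]]
tr = 1277414304779 + 967069085130 = 2244483389909

2244483389909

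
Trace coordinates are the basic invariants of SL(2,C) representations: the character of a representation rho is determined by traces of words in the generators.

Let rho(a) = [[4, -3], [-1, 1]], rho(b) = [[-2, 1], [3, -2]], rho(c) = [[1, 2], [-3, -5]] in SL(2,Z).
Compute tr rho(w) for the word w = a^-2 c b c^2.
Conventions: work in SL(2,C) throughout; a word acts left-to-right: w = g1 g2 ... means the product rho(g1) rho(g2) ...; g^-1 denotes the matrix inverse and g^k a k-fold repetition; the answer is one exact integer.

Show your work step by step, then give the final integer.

5161

rho(a^-1) = [[1, 3], [1, 4]]
... * rho(a^-1) = [[1, 3], [1, 4]]  ->  [[4, 15], [5, 19]]
... * rho(c) = [[1, 2], [-3, -5]]  ->  [[-41, -67], [-52, -85]]
... * rho(b) = [[-2, 1], [3, -2]]  ->  [[-119, 93], [-151, 118]]
... * rho(c) = [[1, 2], [-3, -5]]  ->  [[-398, -703], [-505, -892]]
... * rho(c) = [[1, 2], [-3, -5]]  ->  [[1711, 2719], [2171, 3450]]
tr = 1711 + 3450 = 5161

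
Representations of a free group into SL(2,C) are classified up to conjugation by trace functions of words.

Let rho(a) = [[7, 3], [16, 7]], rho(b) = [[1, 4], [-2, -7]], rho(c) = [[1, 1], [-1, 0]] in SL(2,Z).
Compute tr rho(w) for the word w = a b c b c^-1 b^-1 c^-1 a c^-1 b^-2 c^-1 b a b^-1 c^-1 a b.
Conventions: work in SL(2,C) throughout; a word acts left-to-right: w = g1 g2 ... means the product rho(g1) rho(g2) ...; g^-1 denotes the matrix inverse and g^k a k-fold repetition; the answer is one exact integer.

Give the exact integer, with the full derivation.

-29521006

rho(a) = [[7, 3], [16, 7]]
... * rho(b) = [[1, 4], [-2, -7]]  ->  [[1, 7], [2, 15]]
... * rho(c) = [[1, 1], [-1, 0]]  ->  [[-6, 1], [-13, 2]]
... * rho(b) = [[1, 4], [-2, -7]]  ->  [[-8, -31], [-17, -66]]
... * rho(c^-1) = [[0, -1], [1, 1]]  ->  [[-31, -23], [-66, -49]]
... * rho(b^-1) = [[-7, -4], [2, 1]]  ->  [[171, 101], [364, 215]]
... * rho(c^-1) = [[0, -1], [1, 1]]  ->  [[101, -70], [215, -149]]
... * rho(a) = [[7, 3], [16, 7]]  ->  [[-413, -187], [-879, -398]]
... * rho(c^-1) = [[0, -1], [1, 1]]  ->  [[-187, 226], [-398, 481]]
... * rho(b^-1) = [[-7, -4], [2, 1]]  ->  [[1761, 974], [3748, 2073]]
... * rho(b^-1) = [[-7, -4], [2, 1]]  ->  [[-10379, -6070], [-22090, -12919]]
... * rho(c^-1) = [[0, -1], [1, 1]]  ->  [[-6070, 4309], [-12919, 9171]]
... * rho(b) = [[1, 4], [-2, -7]]  ->  [[-14688, -54443], [-31261, -115873]]
... * rho(a) = [[7, 3], [16, 7]]  ->  [[-973904, -425165], [-2072795, -904894]]
... * rho(b^-1) = [[-7, -4], [2, 1]]  ->  [[5966998, 3470451], [12699777, 7386286]]
... * rho(c^-1) = [[0, -1], [1, 1]]  ->  [[3470451, -2496547], [7386286, -5313491]]
... * rho(a) = [[7, 3], [16, 7]]  ->  [[-15651595, -7064476], [-33311854, -15035579]]
... * rho(b) = [[1, 4], [-2, -7]]  ->  [[-1522643, -13155048], [-3240696, -27998363]]
tr = -1522643 + -27998363 = -29521006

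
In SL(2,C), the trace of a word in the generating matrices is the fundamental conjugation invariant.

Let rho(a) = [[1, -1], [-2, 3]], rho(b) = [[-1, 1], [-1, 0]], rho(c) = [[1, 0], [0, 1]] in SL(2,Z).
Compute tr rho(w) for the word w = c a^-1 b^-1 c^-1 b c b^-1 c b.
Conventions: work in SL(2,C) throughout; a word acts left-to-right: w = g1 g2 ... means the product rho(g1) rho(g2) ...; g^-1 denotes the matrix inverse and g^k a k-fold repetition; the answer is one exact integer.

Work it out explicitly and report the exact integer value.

4

rho(c) = [[1, 0], [0, 1]]
... * rho(a^-1) = [[3, 1], [2, 1]]  ->  [[3, 1], [2, 1]]
... * rho(b^-1) = [[0, -1], [1, -1]]  ->  [[1, -4], [1, -3]]
... * rho(c^-1) = [[1, 0], [0, 1]]  ->  [[1, -4], [1, -3]]
... * rho(b) = [[-1, 1], [-1, 0]]  ->  [[3, 1], [2, 1]]
... * rho(c) = [[1, 0], [0, 1]]  ->  [[3, 1], [2, 1]]
... * rho(b^-1) = [[0, -1], [1, -1]]  ->  [[1, -4], [1, -3]]
... * rho(c) = [[1, 0], [0, 1]]  ->  [[1, -4], [1, -3]]
... * rho(b) = [[-1, 1], [-1, 0]]  ->  [[3, 1], [2, 1]]
tr = 3 + 1 = 4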